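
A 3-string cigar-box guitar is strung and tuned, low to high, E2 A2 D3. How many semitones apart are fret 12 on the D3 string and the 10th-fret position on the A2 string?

7 semitones

D3 at fret 12 → D4 (MIDI 62); A2 at fret 10 → G3 (MIDI 55).
62 − 55 = 7, so the two pitches are 7 semitones apart, with D4 the higher.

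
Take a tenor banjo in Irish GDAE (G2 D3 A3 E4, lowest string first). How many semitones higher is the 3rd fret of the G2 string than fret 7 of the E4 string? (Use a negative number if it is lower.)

G2 at fret 3 → A♯2 (MIDI 46); E4 at fret 7 → B4 (MIDI 71).
46 − 71 = -25, so the two pitches are 25 semitones apart.

-25 semitones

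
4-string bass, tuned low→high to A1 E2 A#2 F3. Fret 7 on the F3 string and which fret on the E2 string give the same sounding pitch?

20

Fret 7 on F3 is MIDI 53 + 7 = 60 (C4). On the E2 string (open MIDI 40), that pitch is 60 − 40 = fret 20.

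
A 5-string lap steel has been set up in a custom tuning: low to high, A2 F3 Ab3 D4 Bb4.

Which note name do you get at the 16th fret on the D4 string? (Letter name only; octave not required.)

Gb

Each fret is one semitone, so D4 + 16 = Gb.
(Equivalently spelled F#.)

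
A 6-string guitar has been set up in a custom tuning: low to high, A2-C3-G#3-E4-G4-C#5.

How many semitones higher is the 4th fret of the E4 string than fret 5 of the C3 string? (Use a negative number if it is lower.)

15 semitones

E4 at fret 4 → G#4 (MIDI 68); C3 at fret 5 → F3 (MIDI 53).
68 − 53 = 15, so the two pitches are 15 semitones apart.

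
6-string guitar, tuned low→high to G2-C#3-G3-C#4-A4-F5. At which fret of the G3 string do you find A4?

14

A4 is 14 semitones above the open G3 (G–G#–A–A#–…–G–G#–A), so it sits at fret 14.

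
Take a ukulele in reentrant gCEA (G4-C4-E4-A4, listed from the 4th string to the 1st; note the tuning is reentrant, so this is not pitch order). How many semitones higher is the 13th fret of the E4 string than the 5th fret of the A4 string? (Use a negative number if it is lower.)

E4 at fret 13 → F5 (MIDI 77); A4 at fret 5 → D5 (MIDI 74).
77 − 74 = 3, so the two pitches are 3 semitones apart.

3 semitones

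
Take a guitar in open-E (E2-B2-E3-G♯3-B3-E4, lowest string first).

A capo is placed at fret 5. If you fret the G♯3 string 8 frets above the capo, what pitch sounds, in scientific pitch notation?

The capo raises the open G♯3 by 5 semitones to C♯4; fretting 8 more gives G♯3 + 5 + 8 = G♯3 + 13 semitones = A4.

A4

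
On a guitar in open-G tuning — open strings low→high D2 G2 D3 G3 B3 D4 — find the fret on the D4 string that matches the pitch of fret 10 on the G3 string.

Fret 10 on G3 is MIDI 55 + 10 = 65 (F4). On the D4 string (open MIDI 62), that pitch is 65 − 62 = fret 3.

3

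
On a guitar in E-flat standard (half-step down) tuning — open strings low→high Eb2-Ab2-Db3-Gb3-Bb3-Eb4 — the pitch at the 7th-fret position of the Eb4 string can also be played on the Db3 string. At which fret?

Eb4 at fret 7 is Eb4 + 7 semitones = Bb4.
The open Db3 string is 14 semitones below the open Eb4, so the same pitch on the Db3 string lies at fret 7 + 14 = 21.

21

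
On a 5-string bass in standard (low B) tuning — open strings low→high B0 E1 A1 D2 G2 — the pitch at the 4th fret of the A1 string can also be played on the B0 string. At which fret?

14

Fret 4 on A1 is MIDI 33 + 4 = 37 (C♯2). On the B0 string (open MIDI 23), that pitch is 37 − 23 = fret 14.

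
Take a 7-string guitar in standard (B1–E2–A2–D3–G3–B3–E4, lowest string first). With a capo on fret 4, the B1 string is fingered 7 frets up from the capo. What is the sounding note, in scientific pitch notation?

A#2

The capo raises the open B1 by 4 semitones to D#2; fretting 7 more gives B1 + 4 + 7 = B1 + 11 semitones = A#2.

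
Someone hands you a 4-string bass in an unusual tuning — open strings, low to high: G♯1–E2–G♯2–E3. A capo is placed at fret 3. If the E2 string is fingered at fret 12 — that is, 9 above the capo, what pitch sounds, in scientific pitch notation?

The capo raises the open E2 by 3 semitones to G2; fretting 9 more gives E2 + 3 + 9 = E2 + 12 semitones = E3.

E3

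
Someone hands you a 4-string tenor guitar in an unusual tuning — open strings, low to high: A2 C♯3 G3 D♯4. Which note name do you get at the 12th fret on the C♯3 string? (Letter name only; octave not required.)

The open C♯3 string plus 12 semitones: C#–D–D#–E–…–B–C–C#.
(Equivalently spelled D♭.)

C♯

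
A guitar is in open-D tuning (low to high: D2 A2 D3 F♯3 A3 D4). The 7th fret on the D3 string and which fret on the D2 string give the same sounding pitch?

D3 at fret 7 is D3 + 7 semitones = A3.
The open D2 string is 12 semitones below the open D3, so the same pitch on the D2 string lies at fret 7 + 12 = 19.

19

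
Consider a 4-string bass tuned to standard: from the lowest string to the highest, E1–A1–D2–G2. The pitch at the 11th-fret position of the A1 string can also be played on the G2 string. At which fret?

1

Fret 11 on A1 is MIDI 33 + 11 = 44 (G#2). On the G2 string (open MIDI 43), that pitch is 44 − 43 = fret 1.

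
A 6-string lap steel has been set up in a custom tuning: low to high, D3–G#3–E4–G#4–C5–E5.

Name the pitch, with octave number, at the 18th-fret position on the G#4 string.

The open G#4 string plus 18 semitones: G#–A–A#–B–…–C–C#–D.
The walk passes from B into C 2 times, so the octave number goes from 4 to 6.

D6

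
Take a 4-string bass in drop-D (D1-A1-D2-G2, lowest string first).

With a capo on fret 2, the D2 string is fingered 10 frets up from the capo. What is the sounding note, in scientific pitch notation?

D3

The capo raises the open D2 by 2 semitones to E2; fretting 10 more gives D2 + 2 + 10 = D2 + 12 semitones = D3.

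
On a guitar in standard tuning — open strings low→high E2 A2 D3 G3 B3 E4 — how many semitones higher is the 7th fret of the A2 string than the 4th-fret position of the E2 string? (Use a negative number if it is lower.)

8 semitones

A2 at fret 7 → E3 (MIDI 52); E2 at fret 4 → G#2 (MIDI 44).
52 − 44 = 8, so the two pitches are 8 semitones apart.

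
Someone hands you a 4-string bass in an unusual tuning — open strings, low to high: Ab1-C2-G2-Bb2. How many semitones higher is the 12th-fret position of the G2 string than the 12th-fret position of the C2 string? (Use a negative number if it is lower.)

7 semitones

G2 at fret 12 → G3 (MIDI 55); C2 at fret 12 → C3 (MIDI 48).
55 − 48 = 7, so the two pitches are 7 semitones apart.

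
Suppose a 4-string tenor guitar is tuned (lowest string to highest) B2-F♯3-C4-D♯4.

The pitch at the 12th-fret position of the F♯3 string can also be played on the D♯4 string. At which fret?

3

Fret 12 on F♯3 is MIDI 54 + 12 = 66 (F♯4). On the D♯4 string (open MIDI 63), that pitch is 66 − 63 = fret 3.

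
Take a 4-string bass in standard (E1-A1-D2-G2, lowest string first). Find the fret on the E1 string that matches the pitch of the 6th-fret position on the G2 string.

21

G2 at fret 6 is G2 + 6 semitones = C♯3.
The open E1 string is 15 semitones below the open G2, so the same pitch on the E1 string lies at fret 6 + 15 = 21.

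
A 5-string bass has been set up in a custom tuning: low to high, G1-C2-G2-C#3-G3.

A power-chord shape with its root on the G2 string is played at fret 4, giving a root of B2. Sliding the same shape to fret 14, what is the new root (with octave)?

A3

Moving from fret 4 to fret 14 shifts the root by 10 semitones.
B2 up 10 semitones is A3.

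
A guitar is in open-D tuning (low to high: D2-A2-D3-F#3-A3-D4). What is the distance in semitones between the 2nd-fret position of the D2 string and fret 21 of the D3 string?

D2 at fret 2 → E2 (MIDI 40); D3 at fret 21 → B4 (MIDI 71).
40 − 71 = -31, so the two pitches are 31 semitones apart, with B4 the higher.

31 semitones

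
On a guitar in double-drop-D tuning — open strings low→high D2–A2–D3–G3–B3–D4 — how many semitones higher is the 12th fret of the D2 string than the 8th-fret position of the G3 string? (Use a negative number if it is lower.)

-13 semitones

D2 at fret 12 → D3 (MIDI 50); G3 at fret 8 → D#4 (MIDI 63).
50 − 63 = -13, so the two pitches are 13 semitones apart.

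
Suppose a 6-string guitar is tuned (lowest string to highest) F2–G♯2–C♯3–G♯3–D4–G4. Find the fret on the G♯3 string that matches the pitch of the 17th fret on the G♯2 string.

5

G♯2 at fret 17 is G♯2 + 17 semitones = C♯4.
The open G♯3 string is 12 semitones above the open G♯2, so the same pitch on the G♯3 string lies at fret 17 − 12 = 5.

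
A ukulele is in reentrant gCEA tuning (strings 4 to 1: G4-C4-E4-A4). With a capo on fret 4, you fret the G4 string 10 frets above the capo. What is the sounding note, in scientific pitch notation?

The capo raises the open G4 by 4 semitones to B4; fretting 10 more gives G4 + 4 + 10 = G4 + 14 semitones = A5.

A5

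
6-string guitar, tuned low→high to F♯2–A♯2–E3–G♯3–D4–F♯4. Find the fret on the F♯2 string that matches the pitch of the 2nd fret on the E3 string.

12

Fret 2 on E3 is MIDI 52 + 2 = 54 (F♯3). On the F♯2 string (open MIDI 42), that pitch is 54 − 42 = fret 12.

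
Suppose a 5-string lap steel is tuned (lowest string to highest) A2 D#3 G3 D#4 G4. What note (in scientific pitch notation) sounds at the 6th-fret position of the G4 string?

The open G4 string plus 6 semitones: G–G#–A–A#–B–C–C#.
The walk passes from B into C once, so the octave number goes from 4 to 5.
(Equivalently spelled Db5.)

C#5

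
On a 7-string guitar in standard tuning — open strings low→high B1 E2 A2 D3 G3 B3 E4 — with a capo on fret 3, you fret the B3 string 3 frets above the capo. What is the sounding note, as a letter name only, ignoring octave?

F

The capo raises the open B3 by 3 semitones to D4; fretting 3 more gives B3 + 3 + 3 = B3 + 6 semitones, landing on F.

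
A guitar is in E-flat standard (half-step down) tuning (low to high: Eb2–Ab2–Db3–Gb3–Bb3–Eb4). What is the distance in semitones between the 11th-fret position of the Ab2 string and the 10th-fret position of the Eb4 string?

18 semitones

Ab2 at fret 11 → G3 (MIDI 55); Eb4 at fret 10 → Db5 (MIDI 73).
55 − 73 = -18, so the two pitches are 18 semitones apart, with Db5 the higher.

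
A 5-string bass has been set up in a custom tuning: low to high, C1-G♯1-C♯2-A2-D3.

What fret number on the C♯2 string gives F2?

F2 is 4 semitones above the open C♯2 (C#–D–D#–E–F), so it sits at fret 4.

4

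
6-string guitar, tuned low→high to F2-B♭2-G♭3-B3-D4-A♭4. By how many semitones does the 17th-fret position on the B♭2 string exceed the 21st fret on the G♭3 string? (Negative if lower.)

B♭2 at fret 17 → E♭4 (MIDI 63); G♭3 at fret 21 → E♭5 (MIDI 75).
63 − 75 = -12, so the two pitches are 12 semitones apart.

-12 semitones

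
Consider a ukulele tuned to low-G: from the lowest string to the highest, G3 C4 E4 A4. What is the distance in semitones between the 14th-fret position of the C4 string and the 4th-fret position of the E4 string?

C4 at fret 14 → D5 (MIDI 74); E4 at fret 4 → G#4 (MIDI 68).
74 − 68 = 6, so the two pitches are 6 semitones apart, with D5 the higher.

6 semitones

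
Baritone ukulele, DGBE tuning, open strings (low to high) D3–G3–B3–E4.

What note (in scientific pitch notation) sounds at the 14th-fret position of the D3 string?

Each fret is one semitone, so D3 + 14 = E4.

E4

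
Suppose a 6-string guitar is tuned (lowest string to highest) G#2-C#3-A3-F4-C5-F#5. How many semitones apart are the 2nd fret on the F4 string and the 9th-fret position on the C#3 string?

F4 at fret 2 → G4 (MIDI 67); C#3 at fret 9 → A#3 (MIDI 58).
67 − 58 = 9, so the two pitches are 9 semitones apart, with G4 the higher.

9 semitones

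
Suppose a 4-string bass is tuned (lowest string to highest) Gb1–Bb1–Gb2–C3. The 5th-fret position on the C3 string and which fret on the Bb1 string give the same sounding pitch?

19

C3 at fret 5 is C3 + 5 semitones = F3.
The open Bb1 string is 14 semitones below the open C3, so the same pitch on the Bb1 string lies at fret 5 + 14 = 19.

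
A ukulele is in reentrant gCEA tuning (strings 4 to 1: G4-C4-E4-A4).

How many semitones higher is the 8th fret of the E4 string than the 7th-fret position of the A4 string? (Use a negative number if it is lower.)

E4 at fret 8 → C5 (MIDI 72); A4 at fret 7 → E5 (MIDI 76).
72 − 76 = -4, so the two pitches are 4 semitones apart.

-4 semitones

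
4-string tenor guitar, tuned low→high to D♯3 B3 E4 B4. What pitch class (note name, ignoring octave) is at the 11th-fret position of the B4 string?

Each fret is one semitone, so B4 + 11 = A♯.
(Equivalently spelled B♭.)

A♯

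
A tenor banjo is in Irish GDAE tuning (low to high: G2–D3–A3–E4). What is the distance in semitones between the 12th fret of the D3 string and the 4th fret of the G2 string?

15 semitones

D3 at fret 12 → D4 (MIDI 62); G2 at fret 4 → B2 (MIDI 47).
62 − 47 = 15, so the two pitches are 15 semitones apart, with D4 the higher.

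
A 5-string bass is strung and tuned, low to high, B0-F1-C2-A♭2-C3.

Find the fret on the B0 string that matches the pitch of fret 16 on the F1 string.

22

Fret 16 on F1 is MIDI 29 + 16 = 45 (A2). On the B0 string (open MIDI 23), that pitch is 45 − 23 = fret 22.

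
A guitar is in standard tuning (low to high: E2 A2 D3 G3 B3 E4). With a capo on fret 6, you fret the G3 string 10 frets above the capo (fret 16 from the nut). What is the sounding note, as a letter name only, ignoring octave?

The capo raises the open G3 by 6 semitones to C#4; fretting 10 more gives G3 + 6 + 10 = G3 + 16 semitones, landing on B.

B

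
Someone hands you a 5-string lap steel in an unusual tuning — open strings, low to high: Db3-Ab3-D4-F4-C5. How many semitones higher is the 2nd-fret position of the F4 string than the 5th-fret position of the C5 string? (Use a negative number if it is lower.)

-10 semitones

F4 at fret 2 → G4 (MIDI 67); C5 at fret 5 → F5 (MIDI 77).
67 − 77 = -10, so the two pitches are 10 semitones apart.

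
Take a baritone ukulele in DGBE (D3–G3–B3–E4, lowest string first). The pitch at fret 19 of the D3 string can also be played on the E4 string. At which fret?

D3 at fret 19 is D3 + 19 semitones = A4.
The open E4 string is 14 semitones above the open D3, so the same pitch on the E4 string lies at fret 19 − 14 = 5.

5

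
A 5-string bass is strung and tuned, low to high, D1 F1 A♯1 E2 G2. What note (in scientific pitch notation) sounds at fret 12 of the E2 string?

E3

The open E2 string plus 12 semitones: E–F–F#–G–…–D–D#–E.
The walk passes from B into C once, so the octave number goes from 2 to 3.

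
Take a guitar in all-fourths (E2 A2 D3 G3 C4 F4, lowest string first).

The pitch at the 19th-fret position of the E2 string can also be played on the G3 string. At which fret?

E2 at fret 19 is E2 + 19 semitones = B3.
The open G3 string is 15 semitones above the open E2, so the same pitch on the G3 string lies at fret 19 − 15 = 4.

4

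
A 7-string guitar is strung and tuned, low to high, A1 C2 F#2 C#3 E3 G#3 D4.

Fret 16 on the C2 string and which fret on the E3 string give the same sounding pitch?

0

C2 at fret 16 is C2 + 16 semitones = E3.
The open E3 string is 16 semitones above the open C2, so the same pitch on the E3 string lies at fret 16 − 16 = 0.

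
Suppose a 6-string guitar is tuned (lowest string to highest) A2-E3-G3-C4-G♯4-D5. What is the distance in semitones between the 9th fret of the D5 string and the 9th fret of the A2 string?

D5 at fret 9 → B5 (MIDI 83); A2 at fret 9 → F♯3 (MIDI 54).
83 − 54 = 29, so the two pitches are 29 semitones apart, with B5 the higher.

29 semitones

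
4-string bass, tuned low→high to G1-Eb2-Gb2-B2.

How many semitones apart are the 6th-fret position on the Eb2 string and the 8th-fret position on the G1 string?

6 semitones

Eb2 at fret 6 → A2 (MIDI 45); G1 at fret 8 → Eb2 (MIDI 39).
45 − 39 = 6, so the two pitches are 6 semitones apart, with A2 the higher.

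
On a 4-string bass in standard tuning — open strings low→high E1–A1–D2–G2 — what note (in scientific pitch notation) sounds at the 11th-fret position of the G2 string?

F#3

G2 is MIDI 43. Adding 11 gives 54, which is F#3.
(Equivalently spelled Gb3.)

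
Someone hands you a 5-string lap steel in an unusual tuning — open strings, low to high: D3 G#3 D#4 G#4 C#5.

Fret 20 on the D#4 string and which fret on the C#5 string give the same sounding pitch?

10

D#4 at fret 20 is D#4 + 20 semitones = B5.
The open C#5 string is 10 semitones above the open D#4, so the same pitch on the C#5 string lies at fret 20 − 10 = 10.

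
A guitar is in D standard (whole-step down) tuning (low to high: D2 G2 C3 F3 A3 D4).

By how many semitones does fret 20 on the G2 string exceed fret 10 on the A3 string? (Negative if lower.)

G2 at fret 20 → D♯4 (MIDI 63); A3 at fret 10 → G4 (MIDI 67).
63 − 67 = -4, so the two pitches are 4 semitones apart.

-4 semitones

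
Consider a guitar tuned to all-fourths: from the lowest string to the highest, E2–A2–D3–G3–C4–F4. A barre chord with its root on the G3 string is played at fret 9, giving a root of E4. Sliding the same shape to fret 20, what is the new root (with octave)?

D#5

Moving from fret 9 to fret 20 shifts the root by 11 semitones.
E4 up 11 semitones is D#5.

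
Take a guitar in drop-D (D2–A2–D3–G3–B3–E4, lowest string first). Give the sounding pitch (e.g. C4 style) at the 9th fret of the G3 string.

E4

G3 is MIDI 55. Adding 9 gives 64, which is E4.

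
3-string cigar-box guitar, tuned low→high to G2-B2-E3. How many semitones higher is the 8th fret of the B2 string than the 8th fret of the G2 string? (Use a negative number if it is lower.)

4 semitones

B2 at fret 8 → G3 (MIDI 55); G2 at fret 8 → D#3 (MIDI 51).
55 − 51 = 4, so the two pitches are 4 semitones apart.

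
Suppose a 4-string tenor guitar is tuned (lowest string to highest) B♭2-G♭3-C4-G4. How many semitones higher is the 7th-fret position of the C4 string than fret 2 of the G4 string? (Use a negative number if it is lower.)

-2 semitones

C4 at fret 7 → G4 (MIDI 67); G4 at fret 2 → A4 (MIDI 69).
67 − 69 = -2, so the two pitches are 2 semitones apart.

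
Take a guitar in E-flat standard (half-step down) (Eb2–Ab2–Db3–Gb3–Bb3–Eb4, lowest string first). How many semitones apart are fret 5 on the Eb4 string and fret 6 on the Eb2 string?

Eb4 at fret 5 → Ab4 (MIDI 68); Eb2 at fret 6 → A2 (MIDI 45).
68 − 45 = 23, so the two pitches are 23 semitones apart, with Ab4 the higher.

23 semitones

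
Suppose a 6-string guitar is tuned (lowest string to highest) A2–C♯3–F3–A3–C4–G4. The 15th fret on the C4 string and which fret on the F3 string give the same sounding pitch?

C4 at fret 15 is C4 + 15 semitones = D♯5.
The open F3 string is 7 semitones below the open C4, so the same pitch on the F3 string lies at fret 15 + 7 = 22.

22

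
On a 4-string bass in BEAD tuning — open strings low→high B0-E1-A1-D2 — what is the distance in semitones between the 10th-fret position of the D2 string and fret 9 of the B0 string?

16 semitones

D2 at fret 10 → C3 (MIDI 48); B0 at fret 9 → G#1 (MIDI 32).
48 − 32 = 16, so the two pitches are 16 semitones apart, with C3 the higher.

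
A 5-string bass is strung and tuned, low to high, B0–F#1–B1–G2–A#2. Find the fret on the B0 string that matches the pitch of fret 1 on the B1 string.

B1 at fret 1 is B1 + 1 semitone = C2.
The open B0 string is 12 semitones below the open B1, so the same pitch on the B0 string lies at fret 1 + 12 = 13.

13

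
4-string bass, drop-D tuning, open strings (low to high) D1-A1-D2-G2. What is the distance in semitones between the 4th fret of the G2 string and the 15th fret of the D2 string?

G2 at fret 4 → B2 (MIDI 47); D2 at fret 15 → F3 (MIDI 53).
47 − 53 = -6, so the two pitches are 6 semitones apart, with F3 the higher.

6 semitones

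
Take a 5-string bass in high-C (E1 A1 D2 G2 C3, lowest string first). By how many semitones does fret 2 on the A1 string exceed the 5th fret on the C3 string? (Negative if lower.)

A1 at fret 2 → B1 (MIDI 35); C3 at fret 5 → F3 (MIDI 53).
35 − 53 = -18, so the two pitches are 18 semitones apart.

-18 semitones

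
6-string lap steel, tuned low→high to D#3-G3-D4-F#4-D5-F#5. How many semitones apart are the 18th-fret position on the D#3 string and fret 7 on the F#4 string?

D#3 at fret 18 → A4 (MIDI 69); F#4 at fret 7 → C#5 (MIDI 73).
69 − 73 = -4, so the two pitches are 4 semitones apart, with C#5 the higher.

4 semitones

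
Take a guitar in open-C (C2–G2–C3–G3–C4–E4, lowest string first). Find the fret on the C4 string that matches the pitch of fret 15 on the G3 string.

10

Fret 15 on G3 is MIDI 55 + 15 = 70 (A♯4). On the C4 string (open MIDI 60), that pitch is 70 − 60 = fret 10.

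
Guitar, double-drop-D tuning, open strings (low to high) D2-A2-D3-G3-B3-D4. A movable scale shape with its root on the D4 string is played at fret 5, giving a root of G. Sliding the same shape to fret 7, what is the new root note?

A

Moving from fret 5 to fret 7 shifts the root by 2 semitones.
G up 2 semitones is A.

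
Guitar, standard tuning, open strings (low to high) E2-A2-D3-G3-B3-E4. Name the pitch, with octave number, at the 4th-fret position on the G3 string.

B3

Each fret is one semitone, so G3 + 4 = B3.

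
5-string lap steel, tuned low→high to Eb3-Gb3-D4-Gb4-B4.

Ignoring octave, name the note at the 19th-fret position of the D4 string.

A

The open D4 string plus 19 semitones: D–Eb–E–F–…–G–Ab–A.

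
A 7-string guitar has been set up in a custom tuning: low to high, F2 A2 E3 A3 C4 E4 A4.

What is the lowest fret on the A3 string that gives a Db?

4

From A3, count semitones up the chromatic scale until reaching Db: A–Bb–B–C–Db — 4 steps.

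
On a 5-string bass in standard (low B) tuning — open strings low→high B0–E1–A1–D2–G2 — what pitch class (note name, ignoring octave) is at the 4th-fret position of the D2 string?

F#

The open D2 string plus 4 semitones: D–D#–E–F–F#.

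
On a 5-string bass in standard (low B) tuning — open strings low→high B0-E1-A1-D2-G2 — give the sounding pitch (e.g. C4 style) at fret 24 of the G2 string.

Each fret is one semitone, so G2 + 24 = G4.

G4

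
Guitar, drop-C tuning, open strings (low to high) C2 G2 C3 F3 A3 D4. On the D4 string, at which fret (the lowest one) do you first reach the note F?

3

From D4, count semitones up the chromatic scale until reaching F: D–D#–E–F — 3 steps.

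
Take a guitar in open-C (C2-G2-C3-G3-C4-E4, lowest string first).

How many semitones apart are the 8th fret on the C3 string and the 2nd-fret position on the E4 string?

C3 at fret 8 → G#3 (MIDI 56); E4 at fret 2 → F#4 (MIDI 66).
56 − 66 = -10, so the two pitches are 10 semitones apart, with F#4 the higher.

10 semitones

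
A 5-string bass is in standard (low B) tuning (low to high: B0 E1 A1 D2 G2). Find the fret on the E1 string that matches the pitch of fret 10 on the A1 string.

A1 at fret 10 is A1 + 10 semitones = G2.
The open E1 string is 5 semitones below the open A1, so the same pitch on the E1 string lies at fret 10 + 5 = 15.

15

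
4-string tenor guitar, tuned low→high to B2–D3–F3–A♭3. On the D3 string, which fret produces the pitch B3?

B3 is 9 semitones above the open D3 (D–Eb–E–F–Gb–G–Ab–A–Bb–B), so it sits at fret 9.

9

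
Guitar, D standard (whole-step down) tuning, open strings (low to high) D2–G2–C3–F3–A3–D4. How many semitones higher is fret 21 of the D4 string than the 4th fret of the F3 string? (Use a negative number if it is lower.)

26 semitones

D4 at fret 21 → B5 (MIDI 83); F3 at fret 4 → A3 (MIDI 57).
83 − 57 = 26, so the two pitches are 26 semitones apart.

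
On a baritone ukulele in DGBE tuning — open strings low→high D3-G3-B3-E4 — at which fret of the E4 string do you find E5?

12

E5 is 12 semitones above the open E4 (E–F–F#–G–…–D–D#–E), so it sits at fret 12.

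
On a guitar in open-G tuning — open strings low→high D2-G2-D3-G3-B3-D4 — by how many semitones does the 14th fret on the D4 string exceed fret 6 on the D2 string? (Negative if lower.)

D4 at fret 14 → E5 (MIDI 76); D2 at fret 6 → G#2 (MIDI 44).
76 − 44 = 32, so the two pitches are 32 semitones apart.

32 semitones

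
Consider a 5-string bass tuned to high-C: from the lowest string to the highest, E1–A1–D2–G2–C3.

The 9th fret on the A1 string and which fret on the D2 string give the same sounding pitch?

A1 at fret 9 is A1 + 9 semitones = F#2.
The open D2 string is 5 semitones above the open A1, so the same pitch on the D2 string lies at fret 9 − 5 = 4.

4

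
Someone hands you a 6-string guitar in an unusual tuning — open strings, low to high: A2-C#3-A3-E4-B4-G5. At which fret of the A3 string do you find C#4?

4

C#4 is 4 semitones above the open A3 (A–A#–B–C–C#), so it sits at fret 4.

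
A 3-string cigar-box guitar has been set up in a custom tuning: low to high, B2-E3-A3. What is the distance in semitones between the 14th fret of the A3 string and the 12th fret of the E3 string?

A3 at fret 14 → B4 (MIDI 71); E3 at fret 12 → E4 (MIDI 64).
71 − 64 = 7, so the two pitches are 7 semitones apart, with B4 the higher.

7 semitones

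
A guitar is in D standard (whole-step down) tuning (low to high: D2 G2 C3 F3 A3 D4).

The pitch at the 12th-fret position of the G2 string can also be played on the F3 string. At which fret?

2

Fret 12 on G2 is MIDI 43 + 12 = 55 (G3). On the F3 string (open MIDI 53), that pitch is 55 − 53 = fret 2.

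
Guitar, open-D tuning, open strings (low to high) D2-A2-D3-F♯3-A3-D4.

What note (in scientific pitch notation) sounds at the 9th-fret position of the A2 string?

F♯3

The open A2 string plus 9 semitones: A–A#–B–C–C#–D–D#–E–F–F#.
The walk passes from B into C once, so the octave number goes from 2 to 3.
(Equivalently spelled G♭3.)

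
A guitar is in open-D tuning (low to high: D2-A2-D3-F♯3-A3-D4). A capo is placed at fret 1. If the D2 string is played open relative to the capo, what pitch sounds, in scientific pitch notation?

D♯2

The capo raises the open D2 by 1 semitone to D♯2; fretting 0 more gives D2 + 1 + 0 = D2 + 1 semitone = D♯2.
(Also written E♭.)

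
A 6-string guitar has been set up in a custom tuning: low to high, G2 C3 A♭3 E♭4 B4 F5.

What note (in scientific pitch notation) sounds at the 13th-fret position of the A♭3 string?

Each fret is one semitone, so A♭3 + 13 = A4.

A4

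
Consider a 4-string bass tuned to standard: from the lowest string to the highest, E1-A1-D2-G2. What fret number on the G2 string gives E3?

E3 is 9 semitones above the open G2 (G–G#–A–A#–B–C–C#–D–D#–E), so it sits at fret 9.

9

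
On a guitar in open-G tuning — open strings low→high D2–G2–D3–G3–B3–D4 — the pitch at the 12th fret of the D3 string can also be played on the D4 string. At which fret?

0

D3 at fret 12 is D3 + 12 semitones = D4.
The open D4 string is 12 semitones above the open D3, so the same pitch on the D4 string lies at fret 12 − 12 = 0.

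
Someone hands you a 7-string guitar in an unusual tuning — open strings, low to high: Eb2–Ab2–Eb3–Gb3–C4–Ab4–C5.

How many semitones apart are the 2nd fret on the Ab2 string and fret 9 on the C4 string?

23 semitones

Ab2 at fret 2 → Bb2 (MIDI 46); C4 at fret 9 → A4 (MIDI 69).
46 − 69 = -23, so the two pitches are 23 semitones apart, with A4 the higher.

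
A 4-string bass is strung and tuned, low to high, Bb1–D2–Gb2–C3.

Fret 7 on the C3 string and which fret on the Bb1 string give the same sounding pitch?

21

C3 at fret 7 is C3 + 7 semitones = G3.
The open Bb1 string is 14 semitones below the open C3, so the same pitch on the Bb1 string lies at fret 7 + 14 = 21.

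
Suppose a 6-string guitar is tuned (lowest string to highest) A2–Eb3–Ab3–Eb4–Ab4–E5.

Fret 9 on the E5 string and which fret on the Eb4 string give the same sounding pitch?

22

Fret 9 on E5 is MIDI 76 + 9 = 85 (Db6). On the Eb4 string (open MIDI 63), that pitch is 85 − 63 = fret 22.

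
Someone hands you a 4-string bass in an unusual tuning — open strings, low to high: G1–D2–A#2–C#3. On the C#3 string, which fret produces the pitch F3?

4

F3 is 4 semitones above the open C#3 (C#–D–D#–E–F), so it sits at fret 4.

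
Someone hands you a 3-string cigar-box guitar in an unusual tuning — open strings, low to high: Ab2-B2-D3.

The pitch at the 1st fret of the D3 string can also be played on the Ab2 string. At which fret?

D3 at fret 1 is D3 + 1 semitone = Eb3.
The open Ab2 string is 6 semitones below the open D3, so the same pitch on the Ab2 string lies at fret 1 + 6 = 7.

7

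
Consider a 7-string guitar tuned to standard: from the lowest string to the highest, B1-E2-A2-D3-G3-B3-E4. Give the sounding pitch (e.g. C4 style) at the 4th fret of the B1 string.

The open B1 string plus 4 semitones: B–C–C#–D–D#.
The walk passes from B into C once, so the octave number goes from 1 to 2.
(Equivalently spelled Eb2.)

D#2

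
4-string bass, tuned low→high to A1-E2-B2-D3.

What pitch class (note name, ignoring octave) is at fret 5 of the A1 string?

D

A1 is MIDI 33. Adding 5 gives 38; 38 mod 12 = 2, i.e. D.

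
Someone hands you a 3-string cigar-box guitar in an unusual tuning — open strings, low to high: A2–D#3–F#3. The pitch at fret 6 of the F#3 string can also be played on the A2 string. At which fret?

F#3 at fret 6 is F#3 + 6 semitones = C4.
The open A2 string is 9 semitones below the open F#3, so the same pitch on the A2 string lies at fret 6 + 9 = 15.

15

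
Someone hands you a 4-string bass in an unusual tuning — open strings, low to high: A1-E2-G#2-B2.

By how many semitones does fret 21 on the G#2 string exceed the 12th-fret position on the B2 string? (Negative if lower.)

6 semitones

G#2 at fret 21 → F4 (MIDI 65); B2 at fret 12 → B3 (MIDI 59).
65 − 59 = 6, so the two pitches are 6 semitones apart.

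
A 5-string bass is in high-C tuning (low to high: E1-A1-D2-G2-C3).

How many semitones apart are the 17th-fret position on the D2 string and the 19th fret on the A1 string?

D2 at fret 17 → G3 (MIDI 55); A1 at fret 19 → E3 (MIDI 52).
55 − 52 = 3, so the two pitches are 3 semitones apart, with G3 the higher.

3 semitones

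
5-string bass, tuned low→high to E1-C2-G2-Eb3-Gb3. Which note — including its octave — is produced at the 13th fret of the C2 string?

Db3

The open C2 string plus 13 semitones: C–Db–D–Eb–…–B–C–Db.
The walk passes from B into C once, so the octave number goes from 2 to 3.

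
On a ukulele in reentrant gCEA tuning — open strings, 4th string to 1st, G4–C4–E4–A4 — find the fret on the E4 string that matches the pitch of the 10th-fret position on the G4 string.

13

G4 at fret 10 is G4 + 10 semitones = F5.
The open E4 string is 3 semitones below the open G4, so the same pitch on the E4 string lies at fret 10 + 3 = 13.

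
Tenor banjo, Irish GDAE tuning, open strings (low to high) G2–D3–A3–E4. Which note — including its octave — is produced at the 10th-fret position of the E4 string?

E4 is MIDI 64. Adding 10 gives 74, which is D5.

D5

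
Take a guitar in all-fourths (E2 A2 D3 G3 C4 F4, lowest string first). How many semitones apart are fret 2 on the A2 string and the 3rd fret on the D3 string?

6 semitones

A2 at fret 2 → B2 (MIDI 47); D3 at fret 3 → F3 (MIDI 53).
47 − 53 = -6, so the two pitches are 6 semitones apart, with F3 the higher.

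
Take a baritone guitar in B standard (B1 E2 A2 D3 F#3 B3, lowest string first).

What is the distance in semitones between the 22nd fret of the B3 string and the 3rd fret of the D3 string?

28 semitones

B3 at fret 22 → A5 (MIDI 81); D3 at fret 3 → F3 (MIDI 53).
81 − 53 = 28, so the two pitches are 28 semitones apart, with A5 the higher.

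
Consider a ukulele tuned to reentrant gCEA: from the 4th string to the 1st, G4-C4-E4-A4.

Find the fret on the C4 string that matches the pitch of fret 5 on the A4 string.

14

A4 at fret 5 is A4 + 5 semitones = D5.
The open C4 string is 9 semitones below the open A4, so the same pitch on the C4 string lies at fret 5 + 9 = 14.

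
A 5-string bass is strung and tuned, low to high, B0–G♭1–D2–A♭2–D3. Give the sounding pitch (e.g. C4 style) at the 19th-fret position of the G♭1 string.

D♭3

Each fret is one semitone, so G♭1 + 19 = D♭3.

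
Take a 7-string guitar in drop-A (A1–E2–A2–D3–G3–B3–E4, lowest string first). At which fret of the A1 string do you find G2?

G2 is 10 semitones above the open A1 (A–A#–B–C–…–F–F#–G), so it sits at fret 10.

10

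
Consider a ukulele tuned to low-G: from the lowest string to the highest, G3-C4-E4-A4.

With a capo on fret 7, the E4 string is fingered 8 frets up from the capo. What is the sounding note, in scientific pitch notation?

The capo raises the open E4 by 7 semitones to B4; fretting 8 more gives E4 + 7 + 8 = E4 + 15 semitones = G5.

G5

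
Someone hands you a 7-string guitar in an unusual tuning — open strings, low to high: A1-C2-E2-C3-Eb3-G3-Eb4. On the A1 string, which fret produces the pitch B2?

B2 is 14 semitones above the open A1 (A–Bb–B–C–…–A–Bb–B), so it sits at fret 14.

14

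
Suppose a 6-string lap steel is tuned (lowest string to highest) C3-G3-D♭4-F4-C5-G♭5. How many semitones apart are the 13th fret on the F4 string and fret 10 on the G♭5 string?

F4 at fret 13 → G♭5 (MIDI 78); G♭5 at fret 10 → E6 (MIDI 88).
78 − 88 = -10, so the two pitches are 10 semitones apart, with E6 the higher.

10 semitones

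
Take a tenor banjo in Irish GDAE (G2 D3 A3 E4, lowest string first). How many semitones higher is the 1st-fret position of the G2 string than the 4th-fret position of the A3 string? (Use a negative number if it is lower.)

-17 semitones

G2 at fret 1 → G#2 (MIDI 44); A3 at fret 4 → C#4 (MIDI 61).
44 − 61 = -17, so the two pitches are 17 semitones apart.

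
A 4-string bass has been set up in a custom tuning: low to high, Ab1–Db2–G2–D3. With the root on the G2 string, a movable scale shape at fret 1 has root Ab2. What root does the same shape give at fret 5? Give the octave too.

Moving from fret 1 to fret 5 shifts the root by 4 semitones.
Ab2 up 4 semitones is C3.

C3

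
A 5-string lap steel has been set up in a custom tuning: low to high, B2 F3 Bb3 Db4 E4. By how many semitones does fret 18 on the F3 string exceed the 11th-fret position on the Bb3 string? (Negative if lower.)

F3 at fret 18 → B4 (MIDI 71); Bb3 at fret 11 → A4 (MIDI 69).
71 − 69 = 2, so the two pitches are 2 semitones apart.

2 semitones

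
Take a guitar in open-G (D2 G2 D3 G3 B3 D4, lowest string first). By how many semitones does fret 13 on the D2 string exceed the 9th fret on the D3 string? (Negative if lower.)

D2 at fret 13 → D#3 (MIDI 51); D3 at fret 9 → B3 (MIDI 59).
51 − 59 = -8, so the two pitches are 8 semitones apart.

-8 semitones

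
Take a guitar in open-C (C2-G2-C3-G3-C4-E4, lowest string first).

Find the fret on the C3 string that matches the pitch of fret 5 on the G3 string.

G3 at fret 5 is G3 + 5 semitones = C4.
The open C3 string is 7 semitones below the open G3, so the same pitch on the C3 string lies at fret 5 + 7 = 12.

12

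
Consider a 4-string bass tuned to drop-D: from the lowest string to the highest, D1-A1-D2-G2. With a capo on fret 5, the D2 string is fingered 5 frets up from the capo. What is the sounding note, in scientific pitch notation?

C3

The capo raises the open D2 by 5 semitones to G2; fretting 5 more gives D2 + 5 + 5 = D2 + 10 semitones = C3.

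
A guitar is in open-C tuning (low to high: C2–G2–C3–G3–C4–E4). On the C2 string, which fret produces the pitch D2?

D2 is 2 semitones above the open C2 (C–C#–D), so it sits at fret 2.

2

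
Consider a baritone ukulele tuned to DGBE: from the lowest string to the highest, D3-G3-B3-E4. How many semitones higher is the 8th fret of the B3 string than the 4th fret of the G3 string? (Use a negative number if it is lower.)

8 semitones

B3 at fret 8 → G4 (MIDI 67); G3 at fret 4 → B3 (MIDI 59).
67 − 59 = 8, so the two pitches are 8 semitones apart.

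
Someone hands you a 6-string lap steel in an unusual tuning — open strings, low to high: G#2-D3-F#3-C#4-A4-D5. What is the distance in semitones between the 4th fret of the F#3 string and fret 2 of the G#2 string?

12 semitones

F#3 at fret 4 → A#3 (MIDI 58); G#2 at fret 2 → A#2 (MIDI 46).
58 − 46 = 12, so the two pitches are 12 semitones apart, with A#3 the higher.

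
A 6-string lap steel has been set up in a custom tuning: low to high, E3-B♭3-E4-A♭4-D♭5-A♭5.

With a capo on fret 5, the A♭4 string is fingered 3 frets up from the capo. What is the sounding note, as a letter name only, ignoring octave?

E

The capo raises the open A♭4 by 5 semitones to D♭5; fretting 3 more gives A♭4 + 5 + 3 = A♭4 + 8 semitones, landing on E.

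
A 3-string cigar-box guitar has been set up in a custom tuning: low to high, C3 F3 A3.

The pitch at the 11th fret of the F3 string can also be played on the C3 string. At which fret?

F3 at fret 11 is F3 + 11 semitones = E4.
The open C3 string is 5 semitones below the open F3, so the same pitch on the C3 string lies at fret 11 + 5 = 16.

16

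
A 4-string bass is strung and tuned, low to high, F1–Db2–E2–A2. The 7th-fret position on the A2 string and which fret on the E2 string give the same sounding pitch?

12

Fret 7 on A2 is MIDI 45 + 7 = 52 (E3). On the E2 string (open MIDI 40), that pitch is 52 − 40 = fret 12.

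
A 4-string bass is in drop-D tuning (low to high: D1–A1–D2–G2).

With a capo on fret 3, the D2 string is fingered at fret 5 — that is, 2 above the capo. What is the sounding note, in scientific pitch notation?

The capo raises the open D2 by 3 semitones to F2; fretting 2 more gives D2 + 3 + 2 = D2 + 5 semitones = G2.

G2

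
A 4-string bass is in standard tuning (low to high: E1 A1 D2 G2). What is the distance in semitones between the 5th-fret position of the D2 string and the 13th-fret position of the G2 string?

13 semitones

D2 at fret 5 → G2 (MIDI 43); G2 at fret 13 → G#3 (MIDI 56).
43 − 56 = -13, so the two pitches are 13 semitones apart, with G#3 the higher.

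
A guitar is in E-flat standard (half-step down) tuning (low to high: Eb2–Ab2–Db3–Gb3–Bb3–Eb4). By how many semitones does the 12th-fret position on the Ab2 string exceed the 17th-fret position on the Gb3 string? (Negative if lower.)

-15 semitones

Ab2 at fret 12 → Ab3 (MIDI 56); Gb3 at fret 17 → B4 (MIDI 71).
56 − 71 = -15, so the two pitches are 15 semitones apart.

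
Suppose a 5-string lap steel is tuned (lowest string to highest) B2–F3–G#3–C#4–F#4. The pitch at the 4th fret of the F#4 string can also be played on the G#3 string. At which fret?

F#4 at fret 4 is F#4 + 4 semitones = A#4.
The open G#3 string is 10 semitones below the open F#4, so the same pitch on the G#3 string lies at fret 4 + 10 = 14.

14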